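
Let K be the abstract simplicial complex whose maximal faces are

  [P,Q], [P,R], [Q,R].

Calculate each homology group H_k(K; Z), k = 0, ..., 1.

H_0 ≅ Z,  H_1 ≅ Z.

Fix the vertex order P < Q < R and write every simplex with vertices in increasing order. Then dim K = 1 and the simplices of K are:

  0-simplices (3): P, Q, R
  1-simplices (3): PQ, PR, QR

so the chain groups are C_0 ≅ Z^3, C_1 ≅ Z^3.

∂_1: C_1 → C_0 is given by ∂[p,q] = [q] − [p].
This gives a 3×3 integer matrix of rank 2; reducing to Smith normal form yields diagonal entries (1,1).

Computing H_k = (kernel of ∂_k) / (image of ∂_{k+1}):

  H_0: rank C_0 − rank ∂_1 = 3 − 2 = 1, and the invariant factors of ∂_1 are all 1, so H_0 ≅ Z.
  H_1: rank ker ∂_1 − rank ∂_2 = (3 − 2) − 0 = 1, and there is no ∂_2, so H_1 ≅ Z.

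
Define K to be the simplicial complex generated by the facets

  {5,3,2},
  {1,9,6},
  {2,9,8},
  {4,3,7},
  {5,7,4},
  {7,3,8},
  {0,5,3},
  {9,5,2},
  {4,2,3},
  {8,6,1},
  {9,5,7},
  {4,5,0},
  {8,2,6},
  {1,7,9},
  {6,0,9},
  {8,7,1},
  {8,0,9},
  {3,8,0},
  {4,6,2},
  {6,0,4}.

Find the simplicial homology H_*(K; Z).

We work with the vertex ordering 0 < 1 < 2 < 3 < 4 < 5 < 6 < 7 < 8 < 9. The simplices of K, each written with vertices in increasing order, are:

  0-simplices (10): [0], [1], [2], [3], [4], [5], [6], [7], [8], [9]
  1-simplices (30): (30 of them)
  2-simplices (20): (20 of them)

giving chain groups C_0 ≅ Z^10, C_1 ≅ Z^30, C_2 ≅ Z^20.

Boundary ∂_1: C_1 → C_0 is given by ∂[p,q] = [q] − [p]. For instance
  ∂[5,9] = [9] − [5].
The 10×30 boundary matrix has rank 9 and Smith normal form diag(1,1,1,1,1,1,1,1,1).

∂_2: C_2 → C_1 sends each 2-simplex [p,q,r] to [q,r] − [p,r] + [p,q]. For instance
  ∂[2,3,5] = [3,5] − [2,5] + [2,3],
  ∂[1,6,9] = [6,9] − [1,9] + [1,6].
The resulting 30×20 matrix has rank 20, and its Smith normal form has invariant factors (1,1,1,1,1,1,1,1,1,1,1,1,1,1,1,1,1,1,1,2).

Now H_k = ker ∂_k / im ∂_{k+1}, so:

  H_0: rank C_0 − rank ∂_1 = 10 − 9 = 1, and the invariant factors of ∂_1 are all 1, so H_0 ≅ Z.
  H_1: rank ker ∂_1 − rank ∂_2 = (30 − 9) − 20 = 1, and ∂_2 has invariant factor 2 > 1, so H_1 ≅ Z ⊕ Z/2.
  H_2: rank ker ∂_2 − rank ∂_3 = (20 − 20) − 0 = 0, and there is no ∂_3, so H_2 ≅ 0.

As a check, the Euler characteristic is 10 − 30 + 20 = 0, which agrees with 1 − 1 + 0 = 0.

H_0 ≅ Z,  H_1 ≅ Z ⊕ Z/2,  H_2 = 0.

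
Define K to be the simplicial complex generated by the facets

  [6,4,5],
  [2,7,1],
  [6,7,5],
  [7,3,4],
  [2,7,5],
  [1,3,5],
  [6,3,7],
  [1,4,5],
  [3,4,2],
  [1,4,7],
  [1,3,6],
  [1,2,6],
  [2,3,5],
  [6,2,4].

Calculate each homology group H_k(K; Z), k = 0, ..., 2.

H_0 = Z,  H_1 = Z^2,  H_2 = Z.

Order the vertices as 1 < 2 < 3 < 4 < 5 < 6 < 7. Listing each simplex with vertices in this order, K has dimension 2 with simplices:

  0-simplices (7): [1], [2], [3], [4], [5], [6], [7]
  1-simplices (21): [1,2], [1,3], [1,4], [1,5], [1,6], [1,7], [2,3], [2,4], [2,5], [2,6], [2,7], [3,4], [3,5], [3,6], [3,7], [4,5], [4,6], [4,7], [5,6], [5,7], [6,7]
  2-simplices (14): [1,2,6], [1,2,7], [1,3,5], [1,3,6], [1,4,5], [1,4,7], [2,3,4], [2,3,5], [2,4,6], [2,5,7], [3,4,7], [3,6,7], [4,5,6], [5,6,7]

Hence C_0 ≅ Z^7, C_1 ≅ Z^21, C_2 ≅ Z^14.

Boundary ∂_1: C_1 → C_0 sends each edge [p,q] (with p < q) to q − p.
The 7×21 boundary matrix has rank 6 and Smith normal form diag(1,1,1,1,1,1).

Boundary ∂_2: C_2 → C_1 sends each 2-simplex [p,q,r] to [q,r] − [p,r] + [p,q]. For instance
  ∂[2,4,6] = [4,6] − [2,6] + [2,4],
  ∂[1,4,7] = [4,7] − [1,7] + [1,4].
As a 21×14 matrix over Z this has rank 13, with invariant factors (1,1,1,1,1,1,1,1,1,1,1,1,1).

Now H_k = ker ∂_k / im ∂_{k+1}, so:

  H_0: rank C_0 − rank ∂_1 = 7 − 6 = 1, and the invariant factors of ∂_1 are all 1, so H_0 ≅ Z.
  H_1: rank ker ∂_1 − rank ∂_2 = (21 − 6) − 13 = 2, and the invariant factors of ∂_2 are all 1, so H_1 ≅ Z^2.
  H_2: rank ker ∂_2 − rank ∂_3 = (14 − 13) − 0 = 1, and there is no ∂_3, so H_2 ≅ Z.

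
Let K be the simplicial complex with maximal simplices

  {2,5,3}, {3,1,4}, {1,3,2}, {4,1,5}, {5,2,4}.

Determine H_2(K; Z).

We work with the vertex ordering 1 < 2 < 3 < 4 < 5. The simplices of K, each written with vertices in increasing order, are:

  0-simplices (5): [1], [2], [3], [4], [5]
  1-simplices (10): [1,2], [1,3], [1,4], [1,5], [2,3], [2,4], [2,5], [3,4], [3,5], [4,5]
  2-simplices (5): [1,2,3], [1,3,4], [1,4,5], [2,3,5], [2,4,5]

so the chain groups are C_0 ≅ Z^5, C_1 ≅ Z^10, C_2 ≅ Z^5.

The boundary map ∂_1: C_1 → C_0 is given by ∂[p,q] = [q] − [p]. For instance
  ∂[2,4] = [4] − [2].
The 5×10 boundary matrix has rank 4 and Smith normal form diag(1,1,1,1).

The boundary map ∂_2: C_2 → C_1 sends each 2-simplex [p,q,r] to [q,r] − [p,r] + [p,q]. For instance
  ∂[2,3,5] = [3,5] − [2,5] + [2,3],
  ∂[1,2,3] = [2,3] − [1,3] + [1,2].
This gives a 10×5 integer matrix of rank 5; reducing to Smith normal form yields diagonal entries (1,1,1,1,1).

Reading off H_k = ker ∂_k / im ∂_{k+1}:

  H_2: rank ker ∂_2 − rank ∂_3 = (5 − 5) − 0 = 0, and there is no ∂_3, so H_2 = 0.

H_2 = 0.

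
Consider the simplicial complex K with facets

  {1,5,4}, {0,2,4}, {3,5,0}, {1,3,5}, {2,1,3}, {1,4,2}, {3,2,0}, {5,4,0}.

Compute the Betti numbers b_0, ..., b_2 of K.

b_0 = 1, b_1 = 0, b_2 = 1.

Fix the vertex order 0 < 1 < 2 < 3 < 4 < 5 and write every simplex with vertices in increasing order. Then dim K = 2 and the simplices of K are:

  0-simplices (6): [0], [1], [2], [3], [4], [5]
  1-simplices (12): [0,2], [0,3], [0,4], [0,5], [1,2], [1,3], [1,4], [1,5], [2,3], [2,4], [3,5], [4,5]
  2-simplices (8): [0,2,3], [0,2,4], [0,3,5], [0,4,5], [1,2,3], [1,2,4], [1,3,5], [1,4,5]

Hence C_0 ≅ Z^6, C_1 ≅ Z^12, C_2 ≅ Z^8.

∂_1: C_1 → C_0 maps an edge to its endpoints' difference, ∂[p,q] = q − p.
The 6×12 boundary matrix has rank 5 and Smith normal form diag(1,1,1,1,1).

Boundary ∂_2: C_2 → C_1 sends each 2-simplex [p,q,r] to [q,r] − [p,r] + [p,q]. For instance
  ∂[1,2,3] = [2,3] − [1,3] + [1,2],
  ∂[1,2,4] = [2,4] − [1,4] + [1,2].
The 12×8 boundary matrix has rank 7 and Smith normal form diag(1,1,1,1,1,1,1).

Now H_k = ker ∂_k / im ∂_{k+1}, so:

  H_0: rank C_0 − rank ∂_1 = 6 − 5 = 1, and the invariant factors of ∂_1 are all 1, so H_0 = Z.
  H_1: rank ker ∂_1 − rank ∂_2 = (12 − 5) − 7 = 0, and the invariant factors of ∂_2 are all 1, so H_1 = 0.
  H_2: rank ker ∂_2 − rank ∂_3 = (8 − 7) − 0 = 1, and there is no ∂_3, so H_2 = Z.

Hence the Betti numbers are b_0 = 1, b_1 = 0, b_2 = 1.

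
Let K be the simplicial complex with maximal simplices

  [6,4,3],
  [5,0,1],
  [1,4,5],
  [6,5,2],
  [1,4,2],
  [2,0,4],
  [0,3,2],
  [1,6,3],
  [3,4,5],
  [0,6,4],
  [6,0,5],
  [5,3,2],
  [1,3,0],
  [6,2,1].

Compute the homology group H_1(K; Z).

H_1 = Z^2.

Take the total order 0 < 1 < 2 < 3 < 4 < 5 < 6 on the vertex set. Then K (dimension 2) consists of the simplices:

  0-simplices (7): [0], [1], [2], [3], [4], [5], [6]
  1-simplices (21): [0,1], [0,2], [0,3], [0,4], [0,5], [0,6], [1,2], [1,3], [1,4], [1,5], [1,6], [2,3], [2,4], [2,5], [2,6], [3,4], [3,5], [3,6], [4,5], [4,6], [5,6]
  2-simplices (14): [0,1,3], [0,1,5], [0,2,3], [0,2,4], [0,4,6], [0,5,6], [1,2,4], [1,2,6], [1,3,6], [1,4,5], [2,3,5], [2,5,6], [3,4,5], [3,4,6]

giving chain groups C_0 ≅ Z^7, C_1 ≅ Z^21, C_2 ≅ Z^14.

∂_1: C_1 → C_0 maps an edge to its endpoints' difference, ∂[p,q] = q − p. For instance
  ∂[3,4] = [4] − [3].
As a 7×21 matrix over Z this has rank 6, with invariant factors (1,1,1,1,1,1).

∂_2: C_2 → C_1 sends each 2-simplex [p,q,r] to [q,r] − [p,r] + [p,q]. For instance
  ∂[0,2,4] = [2,4] − [0,4] + [0,2],
  ∂[1,2,4] = [2,4] − [1,4] + [1,2].
The resulting 21×14 matrix has rank 13, and its Smith normal form has invariant factors (1,1,1,1,1,1,1,1,1,1,1,1,1).

Computing H_k = (kernel of ∂_k) / (image of ∂_{k+1}):

  H_1: rank ker ∂_1 − rank ∂_2 = (21 − 6) − 13 = 2, and the invariant factors of ∂_2 are all 1, so H_1 = Z^2.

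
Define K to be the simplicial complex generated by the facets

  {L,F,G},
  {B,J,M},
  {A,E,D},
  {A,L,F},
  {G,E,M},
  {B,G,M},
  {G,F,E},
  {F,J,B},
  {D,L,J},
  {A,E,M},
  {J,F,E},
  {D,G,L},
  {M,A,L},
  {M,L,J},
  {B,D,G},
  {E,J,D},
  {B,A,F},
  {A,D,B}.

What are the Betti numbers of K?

We work with the vertex ordering A < B < D < E < F < G < J < L < M. The simplices of K, each written with vertices in increasing order, are:

  0-simplices (9): A, B, D, E, F, G, J, L, M
  1-simplices (27): AB, AD, AE, AF, AL, AM, BD, BF, BG, BJ, BM, DE, DG, DJ, DL, EF, EG, EJ, EM, FG, FJ, FL, GL, GM, JL, JM, LM
  2-simplices (18): ABD, ABF, ADE, AEM, AFL, ALM, BDG, BFJ, BGM, BJM, DEJ, DGL, DJL, EFG, EFJ, EGM, FGL, JLM

giving chain groups C_0 ≅ Z^9, C_1 ≅ Z^27, C_2 ≅ Z^18.

The boundary map ∂_1: C_1 → C_0 is given by ∂[p,q] = [q] − [p]. For instance
  ∂EM = M − E.
The resulting 9×27 matrix has rank 8, and its Smith normal form has invariant factors (1,1,1,1,1,1,1,1).

The boundary map ∂_2: C_2 → C_1 acts by ∂[p,q,r] = [q,r] − [p,r] + [p,q]. For instance
  ∂DGL = GL − DL + DG,
  ∂EFJ = FJ − EJ + EF.
This gives a 27×18 integer matrix of rank 17; reducing to Smith normal form yields diagonal entries (1,1,1,1,1,1,1,1,1,1,1,1,1,1,1,1,1).

From H_k ≅ ker(∂_k) / im(∂_{k+1}) we obtain:

  H_0: rank C_0 − rank ∂_1 = 9 − 8 = 1, and the invariant factors of ∂_1 are all 1, so H_0 ≅ Z.
  H_1: rank ker ∂_1 − rank ∂_2 = (27 − 8) − 17 = 2, and the invariant factors of ∂_2 are all 1, so H_1 ≅ Z^2.
  H_2: rank ker ∂_2 − rank ∂_3 = (18 − 17) − 0 = 1, and there is no ∂_3, so H_2 ≅ Z.

(K is a triangulation of the torus T^2.)

Hence the Betti numbers are b_0 = 1, b_1 = 2, b_2 = 1.

b_0 = 1, b_1 = 2, b_2 = 1.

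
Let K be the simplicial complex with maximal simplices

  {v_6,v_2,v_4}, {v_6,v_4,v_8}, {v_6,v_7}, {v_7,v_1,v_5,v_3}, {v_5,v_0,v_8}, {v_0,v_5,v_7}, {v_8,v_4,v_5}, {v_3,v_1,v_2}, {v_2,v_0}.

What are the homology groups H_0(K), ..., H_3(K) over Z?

H_0 = Z,  H_1 = Z^3,  H_2 = 0,  H_3 = 0.

Order the vertices as v_0 < v_1 < v_2 < v_3 < v_4 < v_5 < v_6 < v_7 < v_8. Listing each simplex with vertices in this order, K has dimension 3 with simplices:

  0-simplices (9): [v_0], [v_1], [v_2], [v_3], [v_4], [v_5], [v_6], [v_7], [v_8]
  1-simplices (20): (20 of them)
  2-simplices (10): [v_0,v_5,v_7], [v_0,v_5,v_8], [v_1,v_2,v_3], [v_1,v_3,v_5], [v_1,v_3,v_7], [v_1,v_5,v_7], [v_2,v_4,v_6], [v_3,v_5,v_7], [v_4,v_5,v_8], [v_4,v_6,v_8]
  3-simplices (1): [v_1,v_3,v_5,v_7]

giving chain groups C_0 ≅ Z^9, C_1 ≅ Z^20, C_2 ≅ Z^10, C_3 ≅ Z^1.

Boundary ∂_1: C_1 → C_0 maps an edge to its endpoints' difference, ∂[p,q] = q − p.
The resulting 9×20 matrix has rank 8, and its Smith normal form has invariant factors (1,1,1,1,1,1,1,1).

Boundary ∂_2: C_2 → C_1 acts by ∂[p,q,r] = [q,r] − [p,r] + [p,q]. For instance
  ∂[v_1,v_3,v_5] = [v_3,v_5] − [v_1,v_5] + [v_1,v_3],
  ∂[v_1,v_5,v_7] = [v_5,v_7] − [v_1,v_7] + [v_1,v_5].
This gives a 20×10 integer matrix of rank 9; reducing to Smith normal form yields diagonal entries (1,1,1,1,1,1,1,1,1).

The boundary map ∂_3: C_3 → C_2 sends each 3-simplex σ to the alternating sum Σ_i (−1)^i (σ with its i-th vertex removed). For instance
  ∂[v_1,v_3,v_5,v_7] = [v_3,v_5,v_7] − [v_1,v_5,v_7] + [v_1,v_3,v_7] − [v_1,v_3,v_5].
The 10×1 boundary matrix has rank 1 and Smith normal form diag(1).

Now H_k = ker ∂_k / im ∂_{k+1}, so:

  H_0: rank C_0 − rank ∂_1 = 9 − 8 = 1, and the invariant factors of ∂_1 are all 1, so H_0 = Z.
  H_1: rank ker ∂_1 − rank ∂_2 = (20 − 8) − 9 = 3, and the invariant factors of ∂_2 are all 1, so H_1 = Z^3.
  H_2: rank ker ∂_2 − rank ∂_3 = (10 − 9) − 1 = 0, and the invariant factors of ∂_3 are all 1, so H_2 = 0.
  H_3: rank ker ∂_3 − rank ∂_4 = (1 − 1) − 0 = 0, and there is no ∂_4, so H_3 = 0.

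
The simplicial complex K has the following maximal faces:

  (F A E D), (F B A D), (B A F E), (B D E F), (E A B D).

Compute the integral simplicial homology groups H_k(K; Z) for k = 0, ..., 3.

Order the vertices as A < B < D < E < F. Listing each simplex with vertices in this order, K has dimension 3 with simplices:

  0-simplices (5): A, B, D, E, F
  1-simplices (10): AB, AD, AE, AF, BD, BE, BF, DE, DF, EF
  2-simplices (10): ABD, ABE, ABF, ADE, ADF, AEF, BDE, BDF, BEF, DEF
  3-simplices (5): ABDE, ABDF, ABEF, ADEF, BDEF

so the chain groups are C_0 ≅ Z^5, C_1 ≅ Z^10, C_2 ≅ Z^10, C_3 ≅ Z^5.

Boundary ∂_1: C_1 → C_0 sends each edge [p,q] (with p < q) to q − p. For instance
  ∂EF = F − E.
This gives a 5×10 integer matrix of rank 4; reducing to Smith normal form yields diagonal entries (1,1,1,1).

The boundary map ∂_2: C_2 → C_1 maps a triangle to the signed sum of its edges. For instance
  ∂BDE = DE − BE + BD,
  ∂ADE = DE − AE + AD.
This gives a 10×10 integer matrix of rank 6; reducing to Smith normal form yields diagonal entries (1,1,1,1,1,1).

∂_3: C_3 → C_2 sends each 3-simplex σ to the alternating sum Σ_i (−1)^i (σ with its i-th vertex removed). For instance
  ∂BDEF = DEF − BEF + BDF − BDE,
  ∂ABDE = BDE − ADE + ABE − ABD.
The resulting 10×5 matrix has rank 4, and its Smith normal form has invariant factors (1,1,1,1).

Now H_k = ker ∂_k / im ∂_{k+1}, so:

  H_0: rank C_0 − rank ∂_1 = 5 − 4 = 1, and the invariant factors of ∂_1 are all 1, so H_0 ≅ Z.
  H_1: rank ker ∂_1 − rank ∂_2 = (10 − 4) − 6 = 0, and the invariant factors of ∂_2 are all 1, so H_1 ≅ 0.
  H_2: rank ker ∂_2 − rank ∂_3 = (10 − 6) − 4 = 0, and the invariant factors of ∂_3 are all 1, so H_2 ≅ 0.
  H_3: rank ker ∂_3 − rank ∂_4 = (5 − 4) − 0 = 1, and there is no ∂_4, so H_3 ≅ Z.

H_0 ≅ Z,  H_1 = 0,  H_2 = 0,  H_3 ≅ Z.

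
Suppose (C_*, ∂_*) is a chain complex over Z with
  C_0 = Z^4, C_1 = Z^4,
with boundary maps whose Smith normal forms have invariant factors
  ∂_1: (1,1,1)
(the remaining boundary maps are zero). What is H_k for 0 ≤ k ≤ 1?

H_0: b_0 = 4 − 0 − 3 = 1; torsion from ∂_1 factors > 1: none. So H_0 = Z.
H_1: b_1 = 4 − 3 − 0 = 1; torsion from ∂_2 factors > 1: none. So H_1 = Z.

H_0 = Z,  H_1 = Z.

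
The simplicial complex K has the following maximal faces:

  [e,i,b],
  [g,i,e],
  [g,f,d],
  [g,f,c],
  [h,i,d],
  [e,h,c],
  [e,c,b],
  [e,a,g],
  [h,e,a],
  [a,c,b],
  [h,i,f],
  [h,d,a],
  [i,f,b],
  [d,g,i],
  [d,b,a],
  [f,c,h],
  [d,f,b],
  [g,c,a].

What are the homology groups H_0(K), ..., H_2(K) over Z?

Fix the vertex order a < b < c < d < e < f < g < h < i and write every simplex with vertices in increasing order. Then dim K = 2 and the simplices of K are:

  0-simplices (9): a, b, c, d, e, f, g, h, i
  1-simplices (27): ab, ac, ad, ae, ag, ah, bc, bd, be, bf, bi, ce, cf, cg, ch, df, dg, dh, di, eg, eh, ei, fg, fh, fi, gi, hi
  2-simplices (18): abc, abd, acg, adh, aeg, aeh, bce, bdf, bei, bfi, ceh, cfg, cfh, dfg, dgi, dhi, egi, fhi

Hence C_0 ≅ Z^9, C_1 ≅ Z^27, C_2 ≅ Z^18.

The boundary map ∂_1: C_1 → C_0 sends each edge [p,q] (with p < q) to q − p. For instance
  ∂di = i − d.
This gives a 9×27 integer matrix of rank 8; reducing to Smith normal form yields diagonal entries (1,1,1,1,1,1,1,1).

The boundary map ∂_2: C_2 → C_1 acts by ∂[p,q,r] = [q,r] − [p,r] + [p,q]. For instance
  ∂aeh = eh − ah + ae,
  ∂fhi = hi − fi + fh.
As a 27×18 matrix over Z this has rank 18, with invariant factors (1,1,1,1,1,1,1,1,1,1,1,1,1,1,1,1,1,2).

Now H_k = ker ∂_k / im ∂_{k+1}, so:

  H_0: rank C_0 − rank ∂_1 = 9 − 8 = 1, and the invariant factors of ∂_1 are all 1, so H_0 ≅ Z.
  H_1: rank ker ∂_1 − rank ∂_2 = (27 − 8) − 18 = 1, and ∂_2 has invariant factor 2 > 1, so H_1 ≅ Z ⊕ Z/2Z.
  H_2: rank ker ∂_2 − rank ∂_3 = (18 − 18) − 0 = 0, and there is no ∂_3, so H_2 ≅ 0.

H_0 ≅ Z,  H_1 ≅ Z ⊕ Z/2Z,  H_2 = 0.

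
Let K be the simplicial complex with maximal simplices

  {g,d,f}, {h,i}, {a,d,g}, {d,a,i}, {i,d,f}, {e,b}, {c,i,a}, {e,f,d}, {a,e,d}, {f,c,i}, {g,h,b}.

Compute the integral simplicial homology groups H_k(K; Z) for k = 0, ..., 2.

H_0 = Z,  H_1 = Z^2,  H_2 = 0.

Order the vertices as a < b < c < d < e < f < g < h < i. Listing each simplex with vertices in this order, K has dimension 2 with simplices:

  0-simplices (9): a, b, c, d, e, f, g, h, i
  1-simplices (19): ac, ad, ae, ag, ai, be, bg, bh, cf, ci, de, df, dg, di, ef, fg, fi, gh, hi
  2-simplices (9): aci, ade, adg, adi, bgh, cfi, def, dfg, dfi

Hence C_0 ≅ Z^9, C_1 ≅ Z^19, C_2 ≅ Z^9.

∂_1: C_1 → C_0 maps an edge to its endpoints' difference, ∂[p,q] = q − p. For instance
  ∂ag = g − a.
The 9×19 boundary matrix has rank 8 and Smith normal form diag(1,1,1,1,1,1,1,1).

Boundary ∂_2: C_2 → C_1 sends each 2-simplex [p,q,r] to [q,r] − [p,r] + [p,q]. For instance
  ∂dfi = fi − di + df,
  ∂cfi = fi − ci + cf.
This gives a 19×9 integer matrix of rank 9; reducing to Smith normal form yields diagonal entries (1,1,1,1,1,1,1,1,1).

Computing H_k = (kernel of ∂_k) / (image of ∂_{k+1}):

  H_0: rank C_0 − rank ∂_1 = 9 − 8 = 1, and the invariant factors of ∂_1 are all 1, so H_0 = Z.
  H_1: rank ker ∂_1 − rank ∂_2 = (19 − 8) − 9 = 2, and the invariant factors of ∂_2 are all 1, so H_1 = Z^2.
  H_2: rank ker ∂_2 − rank ∂_3 = (9 − 9) − 0 = 0, and there is no ∂_3, so H_2 = 0.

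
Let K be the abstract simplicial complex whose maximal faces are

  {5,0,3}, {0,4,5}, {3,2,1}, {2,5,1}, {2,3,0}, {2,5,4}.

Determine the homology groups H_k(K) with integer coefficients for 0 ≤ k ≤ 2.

Fix the vertex order 0 < 1 < 2 < 3 < 4 < 5 and write every simplex with vertices in increasing order. Then dim K = 2 and the simplices of K are:

  0-simplices (6): [0], [1], [2], [3], [4], [5]
  1-simplices (12): [0,2], [0,3], [0,4], [0,5], [1,2], [1,3], [1,5], [2,3], [2,4], [2,5], [3,5], [4,5]
  2-simplices (6): [0,2,3], [0,3,5], [0,4,5], [1,2,3], [1,2,5], [2,4,5]

giving chain groups C_0 ≅ Z^6, C_1 ≅ Z^12, C_2 ≅ Z^6.

∂_1: C_1 → C_0 is given by ∂[p,q] = [q] − [p]. For instance
  ∂[4,5] = [5] − [4].
The 6×12 boundary matrix has rank 5 and Smith normal form diag(1,1,1,1,1).

∂_2: C_2 → C_1 maps a triangle to the signed sum of its edges. For instance
  ∂[2,4,5] = [4,5] − [2,5] + [2,4],
  ∂[0,3,5] = [3,5] − [0,5] + [0,3].
The resulting 12×6 matrix has rank 6, and its Smith normal form has invariant factors (1,1,1,1,1,1).

From H_k ≅ ker(∂_k) / im(∂_{k+1}) we obtain:

  H_0: rank C_0 − rank ∂_1 = 6 − 5 = 1, and the invariant factors of ∂_1 are all 1, so H_0 = Z.
  H_1: rank ker ∂_1 − rank ∂_2 = (12 − 5) − 6 = 1, and the invariant factors of ∂_2 are all 1, so H_1 = Z.
  H_2: rank ker ∂_2 − rank ∂_3 = (6 − 6) − 0 = 0, and there is no ∂_3, so H_2 = 0.

As a check, the Euler characteristic is 6 − 12 + 6 = 0, which agrees with 1 − 1 + 0 = 0.
(K is a triangulation of the cylinder S^1 x I.)

H_0 = Z,  H_1 = Z,  H_2 = 0.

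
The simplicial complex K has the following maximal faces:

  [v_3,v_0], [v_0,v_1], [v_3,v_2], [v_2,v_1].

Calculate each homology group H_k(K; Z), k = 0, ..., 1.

H_0 = Z,  H_1 = Z.

We work with the vertex ordering v_0 < v_1 < v_2 < v_3. The simplices of K, each written with vertices in increasing order, are:

  0-simplices (4): [v_0], [v_1], [v_2], [v_3]
  1-simplices (4): [v_0,v_1], [v_0,v_3], [v_1,v_2], [v_2,v_3]

Hence C_0 ≅ Z^4, C_1 ≅ Z^4.

∂_1: C_1 → C_0 sends each edge [p,q] (with p < q) to q − p.
As a 4×4 matrix over Z this has rank 3, with invariant factors (1,1,1).

From H_k ≅ ker(∂_k) / im(∂_{k+1}) we obtain:

  H_0: rank C_0 − rank ∂_1 = 4 − 3 = 1, and the invariant factors of ∂_1 are all 1, so H_0 ≅ Z.
  H_1: rank ker ∂_1 − rank ∂_2 = (4 − 3) − 0 = 1, and there is no ∂_2, so H_1 ≅ Z.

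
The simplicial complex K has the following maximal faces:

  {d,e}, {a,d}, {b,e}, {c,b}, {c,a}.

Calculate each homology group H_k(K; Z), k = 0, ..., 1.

H_0 = Z,  H_1 = Z.

Fix the vertex order a < b < c < d < e and write every simplex with vertices in increasing order. Then dim K = 1 and the simplices of K are:

  0-simplices (5): a, b, c, d, e
  1-simplices (5): ac, ad, bc, be, de

giving chain groups C_0 ≅ Z^5, C_1 ≅ Z^5.

Boundary ∂_1: C_1 → C_0 maps an edge to its endpoints' difference, ∂[p,q] = q − p. For instance
  ∂be = e − b.
As a 5×5 matrix over Z this has rank 4, with invariant factors (1,1,1,1).

From H_k ≅ ker(∂_k) / im(∂_{k+1}) we obtain:

  H_0: rank C_0 − rank ∂_1 = 5 − 4 = 1, and the invariant factors of ∂_1 are all 1, so H_0 = Z.
  H_1: rank ker ∂_1 − rank ∂_2 = (5 − 4) − 0 = 1, and there is no ∂_2, so H_1 = Z.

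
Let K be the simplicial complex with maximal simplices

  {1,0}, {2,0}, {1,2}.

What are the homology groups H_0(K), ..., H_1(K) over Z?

H_0 ≅ Z,  H_1 ≅ Z.

Order the vertices as 0 < 1 < 2. Listing each simplex with vertices in this order, K has dimension 1 with simplices:

  0-simplices (3): [0], [1], [2]
  1-simplices (3): [0,1], [0,2], [1,2]

so the chain groups are C_0 ≅ Z^3, C_1 ≅ Z^3.

∂_1: C_1 → C_0 is given by ∂[p,q] = [q] − [p]. For instance
  ∂[1,2] = [2] − [1].
The 3×3 boundary matrix has rank 2 and Smith normal form diag(1,1).

Computing H_k = (kernel of ∂_k) / (image of ∂_{k+1}):

  H_0: rank C_0 − rank ∂_1 = 3 − 2 = 1, and the invariant factors of ∂_1 are all 1, so H_0 = Z.
  H_1: rank ker ∂_1 − rank ∂_2 = (3 − 2) − 0 = 1, and there is no ∂_2, so H_1 = Z.

As a check, the Euler characteristic is 3 − 3 = 0, which agrees with 1 − 1 = 0.
(K is a triangulation of the circle S^1.)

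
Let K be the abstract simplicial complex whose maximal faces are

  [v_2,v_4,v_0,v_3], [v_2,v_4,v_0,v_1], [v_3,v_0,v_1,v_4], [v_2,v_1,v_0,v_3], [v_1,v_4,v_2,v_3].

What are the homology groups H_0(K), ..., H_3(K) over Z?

Take the total order v_0 < v_1 < v_2 < v_3 < v_4 on the vertex set. Then K (dimension 3) consists of the simplices:

  0-simplices (5): [v_0], [v_1], [v_2], [v_3], [v_4]
  1-simplices (10): [v_0,v_1], [v_0,v_2], [v_0,v_3], [v_0,v_4], [v_1,v_2], [v_1,v_3], [v_1,v_4], [v_2,v_3], [v_2,v_4], [v_3,v_4]
  2-simplices (10): [v_0,v_1,v_2], [v_0,v_1,v_3], [v_0,v_1,v_4], [v_0,v_2,v_3], [v_0,v_2,v_4], [v_0,v_3,v_4], [v_1,v_2,v_3], [v_1,v_2,v_4], [v_1,v_3,v_4], [v_2,v_3,v_4]
  3-simplices (5): [v_0,v_1,v_2,v_3], [v_0,v_1,v_2,v_4], [v_0,v_1,v_3,v_4], [v_0,v_2,v_3,v_4], [v_1,v_2,v_3,v_4]

so the chain groups are C_0 ≅ Z^5, C_1 ≅ Z^10, C_2 ≅ Z^10, C_3 ≅ Z^5.

Boundary ∂_1: C_1 → C_0 maps an edge to its endpoints' difference, ∂[p,q] = q − p.
This gives a 5×10 integer matrix of rank 4; reducing to Smith normal form yields diagonal entries (1,1,1,1).

The boundary map ∂_2: C_2 → C_1 acts by ∂[p,q,r] = [q,r] − [p,r] + [p,q]. For instance
  ∂[v_0,v_1,v_2] = [v_1,v_2] − [v_0,v_2] + [v_0,v_1],
  ∂[v_1,v_2,v_4] = [v_2,v_4] − [v_1,v_4] + [v_1,v_2].
This gives a 10×10 integer matrix of rank 6; reducing to Smith normal form yields diagonal entries (1,1,1,1,1,1).

Boundary ∂_3: C_3 → C_2 sends each 3-simplex σ to the alternating sum Σ_i (−1)^i (σ with its i-th vertex removed). For instance
  ∂[v_0,v_1,v_2,v_4] = [v_1,v_2,v_4] − [v_0,v_2,v_4] + [v_0,v_1,v_4] − [v_0,v_1,v_2],
  ∂[v_1,v_2,v_3,v_4] = [v_2,v_3,v_4] − [v_1,v_3,v_4] + [v_1,v_2,v_4] − [v_1,v_2,v_3].
The 10×5 boundary matrix has rank 4 and Smith normal form diag(1,1,1,1).

Reading off H_k = ker ∂_k / im ∂_{k+1}:

  H_0: rank C_0 − rank ∂_1 = 5 − 4 = 1, and the invariant factors of ∂_1 are all 1, so H_0 ≅ Z.
  H_1: rank ker ∂_1 − rank ∂_2 = (10 − 4) − 6 = 0, and the invariant factors of ∂_2 are all 1, so H_1 ≅ 0.
  H_2: rank ker ∂_2 − rank ∂_3 = (10 − 6) − 4 = 0, and the invariant factors of ∂_3 are all 1, so H_2 ≅ 0.
  H_3: rank ker ∂_3 − rank ∂_4 = (5 − 4) − 0 = 1, and there is no ∂_4, so H_3 ≅ Z.

H_0 ≅ Z,  H_1 = 0,  H_2 = 0,  H_3 ≅ Z.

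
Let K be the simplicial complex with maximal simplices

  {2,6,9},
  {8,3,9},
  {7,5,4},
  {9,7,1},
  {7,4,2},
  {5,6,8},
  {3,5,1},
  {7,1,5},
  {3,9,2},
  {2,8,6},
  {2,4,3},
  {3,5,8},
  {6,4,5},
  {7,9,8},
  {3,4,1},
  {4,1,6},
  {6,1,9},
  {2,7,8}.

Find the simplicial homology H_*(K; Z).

Take the total order 1 < 2 < 3 < 4 < 5 < 6 < 7 < 8 < 9 on the vertex set. Then K (dimension 2) consists of the simplices:

  0-simplices (9): [1], [2], [3], [4], [5], [6], [7], [8], [9]
  1-simplices (27): (27 of them)
  2-simplices (18): [1,3,4], [1,3,5], [1,4,6], [1,5,7], [1,6,9], [1,7,9], [2,3,4], [2,3,9], [2,4,7], [2,6,8], [2,6,9], [2,7,8], [3,5,8], [3,8,9], [4,5,6], [4,5,7], [5,6,8], [7,8,9]

so the chain groups are C_0 ≅ Z^9, C_1 ≅ Z^27, C_2 ≅ Z^18.

The boundary map ∂_1: C_1 → C_0 sends each edge [p,q] (with p < q) to q − p. For instance
  ∂[3,5] = [5] − [3].
The 9×27 boundary matrix has rank 8 and Smith normal form diag(1,1,1,1,1,1,1,1).

Boundary ∂_2: C_2 → C_1 maps a triangle to the signed sum of its edges. For instance
  ∂[2,3,4] = [3,4] − [2,4] + [2,3],
  ∂[2,4,7] = [4,7] − [2,7] + [2,4].
As a 27×18 matrix over Z this has rank 18, with invariant factors (1,1,1,1,1,1,1,1,1,1,1,1,1,1,1,1,1,2).

Computing H_k = (kernel of ∂_k) / (image of ∂_{k+1}):

  H_0: rank C_0 − rank ∂_1 = 9 − 8 = 1, and the invariant factors of ∂_1 are all 1, so H_0 ≅ Z.
  H_1: rank ker ∂_1 − rank ∂_2 = (27 − 8) − 18 = 1, and ∂_2 has invariant factor 2 > 1, so H_1 ≅ Z ⊕ Z/2Z.
  H_2: rank ker ∂_2 − rank ∂_3 = (18 − 18) − 0 = 0, and there is no ∂_3, so H_2 ≅ 0.

As a check, the Euler characteristic is 9 − 27 + 18 = 0, which agrees with 1 − 1 + 0 = 0.
(K is a triangulation of the Klein bottle.)

H_0 ≅ Z,  H_1 ≅ Z ⊕ Z/2Z,  H_2 = 0.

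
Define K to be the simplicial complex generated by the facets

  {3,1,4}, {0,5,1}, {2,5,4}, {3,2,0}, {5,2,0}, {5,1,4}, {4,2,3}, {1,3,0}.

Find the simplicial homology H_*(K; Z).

Take the total order 0 < 1 < 2 < 3 < 4 < 5 on the vertex set. Then K (dimension 2) consists of the simplices:

  0-simplices (6): [0], [1], [2], [3], [4], [5]
  1-simplices (12): [0,1], [0,2], [0,3], [0,5], [1,3], [1,4], [1,5], [2,3], [2,4], [2,5], [3,4], [4,5]
  2-simplices (8): [0,1,3], [0,1,5], [0,2,3], [0,2,5], [1,3,4], [1,4,5], [2,3,4], [2,4,5]

Hence C_0 ≅ Z^6, C_1 ≅ Z^12, C_2 ≅ Z^8.

∂_1: C_1 → C_0 sends each edge [p,q] (with p < q) to q − p. For instance
  ∂[2,4] = [4] − [2].
The resulting 6×12 matrix has rank 5, and its Smith normal form has invariant factors (1,1,1,1,1).

Boundary ∂_2: C_2 → C_1 sends each 2-simplex [p,q,r] to [q,r] − [p,r] + [p,q]. For instance
  ∂[1,4,5] = [4,5] − [1,5] + [1,4],
  ∂[0,2,5] = [2,5] − [0,5] + [0,2].
The 12×8 boundary matrix has rank 7 and Smith normal form diag(1,1,1,1,1,1,1).

Now H_k = ker ∂_k / im ∂_{k+1}, so:

  H_0: rank C_0 − rank ∂_1 = 6 − 5 = 1, and the invariant factors of ∂_1 are all 1, so H_0 = Z.
  H_1: rank ker ∂_1 − rank ∂_2 = (12 − 5) − 7 = 0, and the invariant factors of ∂_2 are all 1, so H_1 = 0.
  H_2: rank ker ∂_2 − rank ∂_3 = (8 − 7) − 0 = 1, and there is no ∂_3, so H_2 = Z.

H_0 ≅ Z,  H_1 = 0,  H_2 ≅ Z.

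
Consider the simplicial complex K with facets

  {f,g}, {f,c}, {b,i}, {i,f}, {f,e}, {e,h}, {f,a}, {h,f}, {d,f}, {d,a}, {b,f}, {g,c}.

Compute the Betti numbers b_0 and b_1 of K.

b_0 = 1, b_1 = 4.

K has 9 vertices, 12 edges.
rank ∂_0 = 0, rank ∂_1 = 8 ⇒ b_0 = 9 − 0 − 8 = 1; all invariant factors of ∂_1 are 1 so no torsion. So H_0 ≅ Z.
rank ∂_1 = 8, rank ∂_2 = 0 ⇒ b_1 = 12 − 8 − 0 = 4. So H_1 ≅ Z^4.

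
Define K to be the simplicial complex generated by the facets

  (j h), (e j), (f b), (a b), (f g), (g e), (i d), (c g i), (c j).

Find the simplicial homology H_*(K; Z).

K has 10 vertices, 11 edges, 1 triangle.
rank ∂_0 = 0, rank ∂_1 = 9 ⇒ b_0 = 10 − 0 − 9 = 1; all invariant factors of ∂_1 are 1 so no torsion. So H_0 ≅ Z.
rank ∂_1 = 9, rank ∂_2 = 1 ⇒ b_1 = 11 − 9 − 1 = 1; all invariant factors of ∂_2 are 1 so no torsion. So H_1 ≅ Z.
rank ∂_2 = 1, rank ∂_3 = 0 ⇒ b_2 = 1 − 1 − 0 = 0. So H_2 ≅ 0.

H_0 = Z,  H_1 = Z,  H_2 = 0.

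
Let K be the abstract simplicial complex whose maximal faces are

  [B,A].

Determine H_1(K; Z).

H_1 ≅ 0.

We work with the vertex ordering A < B. The simplices of K, each written with vertices in increasing order, are:

  0-simplices (2): A, B
  1-simplices (1): AB

giving chain groups C_0 ≅ Z^2, C_1 ≅ Z^1.

The boundary map ∂_1: C_1 → C_0 sends each edge [p,q] (with p < q) to q − p. For instance
  ∂AB = B − A.
The resulting 2×1 matrix has rank 1, and its Smith normal form has invariant factors (1).

Reading off H_k = ker ∂_k / im ∂_{k+1}:

  H_1: rank ker ∂_1 − rank ∂_2 = (1 − 1) − 0 = 0, and there is no ∂_2, so H_1 = 0.

(K is a triangulation of the 1-simplex.)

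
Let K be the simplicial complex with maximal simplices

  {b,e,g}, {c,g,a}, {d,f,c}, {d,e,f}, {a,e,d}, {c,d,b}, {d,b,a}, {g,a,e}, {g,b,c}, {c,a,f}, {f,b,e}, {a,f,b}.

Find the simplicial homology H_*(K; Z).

H_0 ≅ Z,  H_1 ≅ Z/2Z,  H_2 = 0.

Order the vertices as a < b < c < d < e < f < g. Listing each simplex with vertices in this order, K has dimension 2 with simplices:

  0-simplices (7): a, b, c, d, e, f, g
  1-simplices (18): ab, ac, ad, ae, af, ag, bc, bd, be, bf, bg, cd, cf, cg, de, df, ef, eg
  2-simplices (12): abd, abf, acf, acg, ade, aeg, bcd, bcg, bef, beg, cdf, def

Hence C_0 ≅ Z^7, C_1 ≅ Z^18, C_2 ≅ Z^12.

∂_1: C_1 → C_0 maps an edge to its endpoints' difference, ∂[p,q] = q − p. For instance
  ∂ad = d − a.
As a 7×18 matrix over Z this has rank 6, with invariant factors (1,1,1,1,1,1).

The boundary map ∂_2: C_2 → C_1 acts by ∂[p,q,r] = [q,r] − [p,r] + [p,q]. For instance
  ∂ade = de − ae + ad,
  ∂bcd = cd − bd + bc.
The 18×12 boundary matrix has rank 12 and Smith normal form diag(1,1,1,1,1,1,1,1,1,1,1,2).

Reading off H_k = ker ∂_k / im ∂_{k+1}:

  H_0: rank C_0 − rank ∂_1 = 7 − 6 = 1, and the invariant factors of ∂_1 are all 1, so H_0 = Z.
  H_1: rank ker ∂_1 − rank ∂_2 = (18 − 6) − 12 = 0, and ∂_2 has invariant factor 2 > 1, so H_1 = Z/2Z.
  H_2: rank ker ∂_2 − rank ∂_3 = (12 − 12) − 0 = 0, and there is no ∂_3, so H_2 = 0.

(K is a triangulation of the real projective plane RP^2.)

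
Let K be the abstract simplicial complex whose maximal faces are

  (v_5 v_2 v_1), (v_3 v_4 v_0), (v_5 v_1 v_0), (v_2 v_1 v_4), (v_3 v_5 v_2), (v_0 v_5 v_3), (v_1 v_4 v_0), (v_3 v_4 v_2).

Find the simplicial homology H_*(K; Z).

H_0 = Z,  H_1 = 0,  H_2 = Z.

We work with the vertex ordering v_0 < v_1 < v_2 < v_3 < v_4 < v_5. The simplices of K, each written with vertices in increasing order, are:

  0-simplices (6): [v_0], [v_1], [v_2], [v_3], [v_4], [v_5]
  1-simplices (12): [v_0,v_1], [v_0,v_3], [v_0,v_4], [v_0,v_5], [v_1,v_2], [v_1,v_4], [v_1,v_5], [v_2,v_3], [v_2,v_4], [v_2,v_5], [v_3,v_4], [v_3,v_5]
  2-simplices (8): [v_0,v_1,v_4], [v_0,v_1,v_5], [v_0,v_3,v_4], [v_0,v_3,v_5], [v_1,v_2,v_4], [v_1,v_2,v_5], [v_2,v_3,v_4], [v_2,v_3,v_5]

giving chain groups C_0 ≅ Z^6, C_1 ≅ Z^12, C_2 ≅ Z^8.

The boundary map ∂_1: C_1 → C_0 is given by ∂[p,q] = [q] − [p]. For instance
  ∂[v_1,v_2] = [v_2] − [v_1].
The resulting 6×12 matrix has rank 5, and its Smith normal form has invariant factors (1,1,1,1,1).

Boundary ∂_2: C_2 → C_1 acts by ∂[p,q,r] = [q,r] − [p,r] + [p,q]. For instance
  ∂[v_1,v_2,v_5] = [v_2,v_5] − [v_1,v_5] + [v_1,v_2],
  ∂[v_0,v_3,v_5] = [v_3,v_5] − [v_0,v_5] + [v_0,v_3].
The resulting 12×8 matrix has rank 7, and its Smith normal form has invariant factors (1,1,1,1,1,1,1).

Now H_k = ker ∂_k / im ∂_{k+1}, so:

  H_0: rank C_0 − rank ∂_1 = 6 − 5 = 1, and the invariant factors of ∂_1 are all 1, so H_0 = Z.
  H_1: rank ker ∂_1 − rank ∂_2 = (12 − 5) − 7 = 0, and the invariant factors of ∂_2 are all 1, so H_1 = 0.
  H_2: rank ker ∂_2 − rank ∂_3 = (8 − 7) − 0 = 1, and there is no ∂_3, so H_2 = Z.

(K is a triangulation of the 2-sphere S^2.)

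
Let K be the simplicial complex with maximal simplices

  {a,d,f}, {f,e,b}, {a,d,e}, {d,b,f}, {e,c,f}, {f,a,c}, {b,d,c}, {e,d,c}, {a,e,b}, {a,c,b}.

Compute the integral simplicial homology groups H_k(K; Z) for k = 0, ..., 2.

H_0 ≅ Z,  H_1 ≅ Z/2,  H_2 = 0.

K has 6 vertices, 15 edges, 10 triangles.
rank ∂_0 = 0, rank ∂_1 = 5 ⇒ b_0 = 6 − 0 − 5 = 1; all invariant factors of ∂_1 are 1 so no torsion. So H_0 = Z.
rank ∂_1 = 5, rank ∂_2 = 10 ⇒ b_1 = 15 − 5 − 10 = 0; ∂_2 has invariant factor(s) [2] giving torsion. So H_1 = Z/2.
rank ∂_2 = 10, rank ∂_3 = 0 ⇒ b_2 = 10 − 10 − 0 = 0. So H_2 = 0.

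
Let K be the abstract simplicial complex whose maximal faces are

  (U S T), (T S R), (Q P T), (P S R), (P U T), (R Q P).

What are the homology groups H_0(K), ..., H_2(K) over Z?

H_0 ≅ Z,  H_1 ≅ Z,  H_2 = 0.

Fix the vertex order P < Q < R < S < T < U and write every simplex with vertices in increasing order. Then dim K = 2 and the simplices of K are:

  0-simplices (6): P, Q, R, S, T, U
  1-simplices (12): PQ, PR, PS, PT, PU, QR, QT, RS, RT, ST, SU, TU
  2-simplices (6): PQR, PQT, PRS, PTU, RST, STU

giving chain groups C_0 ≅ Z^6, C_1 ≅ Z^12, C_2 ≅ Z^6.

Boundary ∂_1: C_1 → C_0 sends each edge [p,q] (with p < q) to q − p. For instance
  ∂PU = U − P.
As a 6×12 matrix over Z this has rank 5, with invariant factors (1,1,1,1,1).

Boundary ∂_2: C_2 → C_1 maps a triangle to the signed sum of its edges. For instance
  ∂PTU = TU − PU + PT,
  ∂STU = TU − SU + ST.
The 12×6 boundary matrix has rank 6 and Smith normal form diag(1,1,1,1,1,1).

Now H_k = ker ∂_k / im ∂_{k+1}, so:

  H_0: rank C_0 − rank ∂_1 = 6 − 5 = 1, and the invariant factors of ∂_1 are all 1, so H_0 = Z.
  H_1: rank ker ∂_1 − rank ∂_2 = (12 − 5) − 6 = 1, and the invariant factors of ∂_2 are all 1, so H_1 = Z.
  H_2: rank ker ∂_2 − rank ∂_3 = (6 − 6) − 0 = 0, and there is no ∂_3, so H_2 = 0.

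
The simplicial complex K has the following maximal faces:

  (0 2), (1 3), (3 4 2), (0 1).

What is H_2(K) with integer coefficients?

H_2 = 0.

Take the total order 0 < 1 < 2 < 3 < 4 on the vertex set. Then K (dimension 2) consists of the simplices:

  0-simplices (5): [0], [1], [2], [3], [4]
  1-simplices (6): [0,1], [0,2], [1,3], [2,3], [2,4], [3,4]
  2-simplices (1): [2,3,4]

Hence C_0 ≅ Z^5, C_1 ≅ Z^6, C_2 ≅ Z^1.

∂_1: C_1 → C_0 maps an edge to its endpoints' difference, ∂[p,q] = q − p. For instance
  ∂[3,4] = [4] − [3].
As a 5×6 matrix over Z this has rank 4, with invariant factors (1,1,1,1).

Boundary ∂_2: C_2 → C_1 sends each 2-simplex [p,q,r] to [q,r] − [p,r] + [p,q]. For instance
  ∂[2,3,4] = [3,4] − [2,4] + [2,3].
The 6×1 boundary matrix has rank 1 and Smith normal form diag(1).

Reading off H_k = ker ∂_k / im ∂_{k+1}:

  H_2: rank ker ∂_2 − rank ∂_3 = (1 − 1) − 0 = 0, and there is no ∂_3, so H_2 ≅ 0.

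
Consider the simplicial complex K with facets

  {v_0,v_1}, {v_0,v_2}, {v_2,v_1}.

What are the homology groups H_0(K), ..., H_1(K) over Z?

H_0 = Z,  H_1 = Z.

We work with the vertex ordering v_0 < v_1 < v_2. The simplices of K, each written with vertices in increasing order, are:

  0-simplices (3): [v_0], [v_1], [v_2]
  1-simplices (3): [v_0,v_1], [v_0,v_2], [v_1,v_2]

so the chain groups are C_0 ≅ Z^3, C_1 ≅ Z^3.

∂_1: C_1 → C_0 maps an edge to its endpoints' difference, ∂[p,q] = q − p. For instance
  ∂[v_0,v_1] = [v_1] − [v_0].
This gives a 3×3 integer matrix of rank 2; reducing to Smith normal form yields diagonal entries (1,1).

Computing H_k = (kernel of ∂_k) / (image of ∂_{k+1}):

  H_0: rank C_0 − rank ∂_1 = 3 − 2 = 1, and the invariant factors of ∂_1 are all 1, so H_0 ≅ Z.
  H_1: rank ker ∂_1 − rank ∂_2 = (3 − 2) − 0 = 1, and there is no ∂_2, so H_1 ≅ Z.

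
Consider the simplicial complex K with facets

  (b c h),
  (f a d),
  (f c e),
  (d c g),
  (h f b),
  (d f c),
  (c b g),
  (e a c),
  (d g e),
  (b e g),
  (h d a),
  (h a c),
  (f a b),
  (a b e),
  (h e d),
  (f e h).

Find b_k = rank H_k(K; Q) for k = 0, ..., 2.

b_0 = 1, b_1 = 2, b_2 = 1.

Take the total order a < b < c < d < e < f < g < h on the vertex set. Then K (dimension 2) consists of the simplices:

  0-simplices (8): a, b, c, d, e, f, g, h
  1-simplices (24): ab, ac, ad, ae, af, ah, bc, be, bf, bg, bh, cd, ce, cf, cg, ch, de, df, dg, dh, ef, eg, eh, fh
  2-simplices (16): abe, abf, ace, ach, adf, adh, bcg, bch, beg, bfh, cdf, cdg, cef, deg, deh, efh

Hence C_0 ≅ Z^8, C_1 ≅ Z^24, C_2 ≅ Z^16.

The boundary map ∂_1: C_1 → C_0 sends each edge [p,q] (with p < q) to q − p. For instance
  ∂ce = e − c.
The 8×24 boundary matrix has rank 7 and Smith normal form diag(1,1,1,1,1,1,1).

∂_2: C_2 → C_1 acts by ∂[p,q,r] = [q,r] − [p,r] + [p,q]. For instance
  ∂efh = fh − eh + ef,
  ∂cef = ef − cf + ce.
As a 24×16 matrix over Z this has rank 15, with invariant factors (1,1,1,1,1,1,1,1,1,1,1,1,1,1,1).

Computing H_k = (kernel of ∂_k) / (image of ∂_{k+1}):

  H_0: rank C_0 − rank ∂_1 = 8 − 7 = 1, and the invariant factors of ∂_1 are all 1, so H_0 ≅ Z.
  H_1: rank ker ∂_1 − rank ∂_2 = (24 − 7) − 15 = 2, and the invariant factors of ∂_2 are all 1, so H_1 ≅ Z^2.
  H_2: rank ker ∂_2 − rank ∂_3 = (16 − 15) − 0 = 1, and there is no ∂_3, so H_2 ≅ Z.

Hence the Betti numbers are b_0 = 1, b_1 = 2, b_2 = 1.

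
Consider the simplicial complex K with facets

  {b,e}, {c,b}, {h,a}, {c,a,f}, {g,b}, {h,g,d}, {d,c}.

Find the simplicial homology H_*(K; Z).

H_0 = Z,  H_1 = Z^2,  H_2 = 0.

We work with the vertex ordering a < b < c < d < e < f < g < h. The simplices of K, each written with vertices in increasing order, are:

  0-simplices (8): a, b, c, d, e, f, g, h
  1-simplices (11): ac, af, ah, bc, be, bg, cd, cf, dg, dh, gh
  2-simplices (2): acf, dgh

so the chain groups are C_0 ≅ Z^8, C_1 ≅ Z^11, C_2 ≅ Z^2.

Boundary ∂_1: C_1 → C_0 maps an edge to its endpoints' difference, ∂[p,q] = q − p. For instance
  ∂bc = c − b.
As a 8×11 matrix over Z this has rank 7, with invariant factors (1,1,1,1,1,1,1).

Boundary ∂_2: C_2 → C_1 maps a triangle to the signed sum of its edges. For instance
  ∂dgh = gh − dh + dg,
  ∂acf = cf − af + ac.
As a 11×2 matrix over Z this has rank 2, with invariant factors (1,1).

Now H_k = ker ∂_k / im ∂_{k+1}, so:

  H_0: rank C_0 − rank ∂_1 = 8 − 7 = 1, and the invariant factors of ∂_1 are all 1, so H_0 = Z.
  H_1: rank ker ∂_1 − rank ∂_2 = (11 − 7) − 2 = 2, and the invariant factors of ∂_2 are all 1, so H_1 = Z^2.
  H_2: rank ker ∂_2 − rank ∂_3 = (2 − 2) − 0 = 0, and there is no ∂_3, so H_2 = 0.

As a check, the Euler characteristic is 8 − 11 + 2 = -1, which agrees with 1 − 2 + 0 = -1.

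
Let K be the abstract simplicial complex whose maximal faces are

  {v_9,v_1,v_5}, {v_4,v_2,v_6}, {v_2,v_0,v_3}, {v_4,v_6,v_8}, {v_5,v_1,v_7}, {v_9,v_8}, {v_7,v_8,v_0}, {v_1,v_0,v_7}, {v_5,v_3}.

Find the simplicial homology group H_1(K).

Take the total order v_0 < v_1 < v_2 < v_3 < v_4 < v_5 < v_6 < v_7 < v_8 < v_9 on the vertex set. Then K (dimension 2) consists of the simplices:

  0-simplices (10): [v_0], [v_1], [v_2], [v_3], [v_4], [v_5], [v_6], [v_7], [v_8], [v_9]
  1-simplices (19): (19 of them)
  2-simplices (7): [v_0,v_1,v_7], [v_0,v_2,v_3], [v_0,v_7,v_8], [v_1,v_5,v_7], [v_1,v_5,v_9], [v_2,v_4,v_6], [v_4,v_6,v_8]

so the chain groups are C_0 ≅ Z^10, C_1 ≅ Z^19, C_2 ≅ Z^7.

∂_1: C_1 → C_0 sends each edge [p,q] (with p < q) to q − p. For instance
  ∂[v_0,v_1] = [v_1] − [v_0].
This gives a 10×19 integer matrix of rank 9; reducing to Smith normal form yields diagonal entries (1,1,1,1,1,1,1,1,1).

∂_2: C_2 → C_1 acts by ∂[p,q,r] = [q,r] − [p,r] + [p,q]. For instance
  ∂[v_1,v_5,v_9] = [v_5,v_9] − [v_1,v_9] + [v_1,v_5],
  ∂[v_0,v_2,v_3] = [v_2,v_3] − [v_0,v_3] + [v_0,v_2].
The 19×7 boundary matrix has rank 7 and Smith normal form diag(1,1,1,1,1,1,1).

Now H_k = ker ∂_k / im ∂_{k+1}, so:

  H_1: rank ker ∂_1 − rank ∂_2 = (19 − 9) − 7 = 3, and the invariant factors of ∂_2 are all 1, so H_1 ≅ Z^3.

H_1 = Z^3.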